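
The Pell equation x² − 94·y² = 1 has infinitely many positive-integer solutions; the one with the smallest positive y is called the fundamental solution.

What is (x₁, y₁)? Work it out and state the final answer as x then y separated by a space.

√94 = [9; 1,2,3,1,1,…,2,1,18, …], period ℓ=16 (even) → k=15
i=0: a=9 ⇒ p=9, q=1
i=1: a=1 ⇒ p=10, q=1
…
i=4: a=1 ⇒ p=126, q=13
…
i=8: a=8 ⇒ p=12953, q=1336
…
i=14: a=2 ⇒ p=1490361, q=153719
i=15: a=1 ⇒ p=2143295, q=221064
(x₁, y₁) = (2143295, 221064);  2143295² − 94·221064² = 1 ✓

2143295 221064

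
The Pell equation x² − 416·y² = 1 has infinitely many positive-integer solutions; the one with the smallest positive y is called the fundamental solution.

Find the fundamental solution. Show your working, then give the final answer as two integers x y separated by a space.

5201 255

√416 = [20; 2,1,1,9,1,1,2,40, …], period ℓ=8 (even) → k=7
step 0: (20, 1)  from 20·(1,0) + (0,1)
step 1: (41, 2)  from 2·(20,1) + (1,0)
step 2: (61, 3)  from 1·(41,2) + (20,1)
…
step 5: (1081, 53)  from 1·(979,48) + (102,5)
step 6: (2060, 101)  from 1·(1081,53) + (979,48)
step 7: (5201, 255)  from 2·(2060,101) + (1081,53)
→ (5201, 255).  Check: 5201²=27050401, 416·255²=27050400, difference 1.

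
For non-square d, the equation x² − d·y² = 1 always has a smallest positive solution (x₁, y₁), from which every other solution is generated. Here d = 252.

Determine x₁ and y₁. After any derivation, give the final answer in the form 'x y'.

127 8

d=252: √d = [15; 1,6,1,30] (ℓ=4, even), read p_3/q_3
step 0: (15, 1)  from 15·(1,0) + (0,1)
step 1: (16, 1)  from 1·(15,1) + (1,0)
step 2: (111, 7)  from 6·(16,1) + (15,1)
step 3: (127, 8)  from 1·(111,7) + (16,1)
→ (127, 8).  Check: 127²=16129, 252·8²=16128, difference 1.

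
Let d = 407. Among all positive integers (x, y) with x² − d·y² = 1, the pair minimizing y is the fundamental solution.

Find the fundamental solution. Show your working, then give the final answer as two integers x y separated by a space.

√407 = [20; 5,1,2,1,5,40, …], period ℓ=6 (even) → k=5
k=0  a_k=20  p_k/q_k = 20/1
k=1  a_k=5  p_k/q_k = 101/5
k=2  a_k=1  p_k/q_k = 121/6
k=3  a_k=2  p_k/q_k = 343/17
k=4  a_k=1  p_k/q_k = 464/23
k=5  a_k=5  p_k/q_k = 2663/132
(x₁, y₁) = (2663, 132);  2663² − 407·132² = 1 ✓

2663 132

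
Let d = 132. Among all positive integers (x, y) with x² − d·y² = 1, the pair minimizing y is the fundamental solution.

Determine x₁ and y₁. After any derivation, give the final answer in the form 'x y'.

d=132: √d = [11; 2,22] (ℓ=2, even), read p_1/q_1
step 0: (11, 1)  from 11·(1,0) + (0,1)
step 1: (23, 2)  from 2·(11,1) + (1,0)
fundamental: x₁=23, y₁=2  (since 529 − 132·4 = 1)

23 2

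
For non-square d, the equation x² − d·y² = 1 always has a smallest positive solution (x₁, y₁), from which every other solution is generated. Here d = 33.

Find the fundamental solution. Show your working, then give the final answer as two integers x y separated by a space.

√33 → a₀=5, period (1,2,1,10); ℓ=4 even so k=3
k=0  a_k=5  p_k/q_k = 5/1
k=1  a_k=1  p_k/q_k = 6/1
k=2  a_k=2  p_k/q_k = 17/3
k=3  a_k=1  p_k/q_k = 23/4
(x₁, y₁) = (23, 4);  23² − 33·4² = 1 ✓

23 4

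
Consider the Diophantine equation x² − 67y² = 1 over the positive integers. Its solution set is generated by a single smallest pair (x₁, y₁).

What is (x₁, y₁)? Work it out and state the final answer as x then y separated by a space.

48842 5967

√67 → a₀=8, period (5,2,1,1,7,1,1,2,5,16); ℓ=10 even so k=9
k=0  a_k=8  p_k/q_k = 8/1
k=1  a_k=5  p_k/q_k = 41/5
k=2  a_k=2  p_k/q_k = 90/11
k=3  a_k=1  p_k/q_k = 131/16
…
k=6  a_k=1  p_k/q_k = 1899/232
k=7  a_k=1  p_k/q_k = 3577/437
k=8  a_k=2  p_k/q_k = 9053/1106
k=9  a_k=5  p_k/q_k = 48842/5967
fundamental: x₁=48842, y₁=5967  (since 2385540964 − 67·35605089 = 1)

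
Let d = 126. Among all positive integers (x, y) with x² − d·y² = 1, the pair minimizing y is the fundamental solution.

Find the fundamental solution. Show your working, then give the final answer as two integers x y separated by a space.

[11; 4,2,4,22] for √126; ℓ=4 ⇒ convergent index 3
i=0: a=11 ⇒ p=11, q=1
…
i=2: a=2 ⇒ p=101, q=9
i=3: a=4 ⇒ p=449, q=40
fundamental: x₁=449, y₁=40  (since 201601 − 126·1600 = 1)

449 40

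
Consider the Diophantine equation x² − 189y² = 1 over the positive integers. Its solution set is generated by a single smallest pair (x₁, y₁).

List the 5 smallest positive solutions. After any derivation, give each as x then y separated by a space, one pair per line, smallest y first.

55 4
6049 440
665335 48396
73180801 5323120
8049222775 585494804

√189 = [13; 1,2,1,26, …], period ℓ=4 (even) → k=3
step 0: (13, 1)  from 13·(1,0) + (0,1)
step 1: (14, 1)  from 1·(13,1) + (1,0)
step 2: (41, 3)  from 2·(14,1) + (13,1)
step 3: (55, 4)  from 1·(41,3) + (14,1)
(x₁, y₁) = (55, 4);  55² − 189·4² = 1 ✓
(55+4√189)^2 = 6049 + 440√189
(55+4√189)^3 = 665335 + 48396√189
(55+4√189)^4 = 73180801 + 5323120√189
(55+4√189)^5 = 8049222775 + 585494804√189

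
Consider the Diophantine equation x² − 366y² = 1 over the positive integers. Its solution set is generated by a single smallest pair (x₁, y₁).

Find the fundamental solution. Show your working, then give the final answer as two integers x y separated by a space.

907925 47458

d=366: √d = [19; 7,1,1,1,2,12,2,1,1,1,7,38] (ℓ=12, even), read p_11/q_11
step 0: (19, 1)  from 19·(1,0) + (0,1)
step 1: (134, 7)  from 7·(19,1) + (1,0)
…
step 3: (287, 15)  from 1·(153,8) + (134,7)
step 4: (440, 23)  from 1·(287,15) + (153,8)
step 5: (1167, 61)  from 2·(440,23) + (287,15)
step 6: (14444, 755)  from 12·(1167,61) + (440,23)
step 7: (30055, 1571)  from 2·(14444,755) + (1167,61)
…
step 10: (119053, 6223)  from 1·(74554,3897) + (44499,2326)
step 11: (907925, 47458)  from 7·(119053,6223) + (74554,3897)
(x₁, y₁) = (907925, 47458);  907925² − 366·47458² = 1 ✓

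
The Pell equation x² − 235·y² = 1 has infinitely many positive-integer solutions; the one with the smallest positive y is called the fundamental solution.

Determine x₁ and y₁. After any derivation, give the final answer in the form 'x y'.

46 3

d=235: √d = [15; 3,30] (ℓ=2, even), read p_1/q_1
step 0: (15, 1)  from 15·(1,0) + (0,1)
step 1: (46, 3)  from 3·(15,1) + (1,0)
fundamental: x₁=46, y₁=3  (since 2116 − 235·9 = 1)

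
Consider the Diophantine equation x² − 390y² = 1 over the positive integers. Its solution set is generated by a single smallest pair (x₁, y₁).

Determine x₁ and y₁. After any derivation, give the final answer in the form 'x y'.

79 4

[19; 1,2,1,38] for √390; ℓ=4 ⇒ convergent index 3
step 0: (19, 1)  from 19·(1,0) + (0,1)
…
step 2: (59, 3)  from 2·(20,1) + (19,1)
step 3: (79, 4)  from 1·(59,3) + (20,1)
(x₁, y₁) = (79, 4);  79² − 390·4² = 1 ✓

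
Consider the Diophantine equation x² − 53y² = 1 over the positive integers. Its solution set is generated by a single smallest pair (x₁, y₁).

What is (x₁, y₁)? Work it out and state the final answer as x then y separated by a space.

66249 9100

√53 → a₀=7, period (3,1,1,3,14); ℓ=5 odd so k=9
i=0: a=7 ⇒ p=7, q=1
…
i=4: a=3 ⇒ p=182, q=25
…
i=6: a=3 ⇒ p=7979, q=1096
…
i=8: a=1 ⇒ p=18557, q=2549
i=9: a=3 ⇒ p=66249, q=9100
fundamental: x₁=66249, y₁=9100  (since 4388930001 − 53·82810000 = 1)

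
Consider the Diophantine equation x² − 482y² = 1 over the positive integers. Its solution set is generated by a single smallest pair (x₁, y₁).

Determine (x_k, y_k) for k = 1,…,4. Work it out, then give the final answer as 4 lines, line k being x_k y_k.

√482 → a₀=21, period (1,20,1,42); ℓ=4 even so k=3
i=0: a=21 ⇒ p=21, q=1
…
i=2: a=20 ⇒ p=461, q=21
i=3: a=1 ⇒ p=483, q=22
(x₁, y₁) = (483, 22);  483² − 482·22² = 1 ✓
(x_2, y_2) = (483·483 + 482·22·22, 483·22 + 22·483) = (466577, 21252)
(x_3, y_3) = (483·466577 + 482·22·21252, 483·21252 + 22·466577) = (450712899, 20529410)
(x_4, y_4) = (483·450712899 + 482·22·20529410, 483·20529410 + 22·450712899) = (435388193857, 19831388808)

483 22
466577 21252
450712899 20529410
435388193857 19831388808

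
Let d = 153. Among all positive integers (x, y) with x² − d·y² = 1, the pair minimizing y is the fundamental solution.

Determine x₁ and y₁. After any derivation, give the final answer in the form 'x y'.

2177 176

[12; 2,1,2,2,2,1,2,24] for √153; ℓ=8 ⇒ convergent index 7
a_0=12:  p_0=12·1+0=12,  q_0=12·0+1=1
a_1=2:  p_1=2·12+1=25,  q_1=2·1+0=2
…
a_4=2:  p_4=2·99+37=235,  q_4=2·8+3=19
…
a_6=1:  p_6=1·569+235=804,  q_6=1·46+19=65
a_7=2:  p_7=2·804+569=2177,  q_7=2·65+46=176
fundamental: x₁=2177, y₁=176  (since 4739329 − 153·30976 = 1)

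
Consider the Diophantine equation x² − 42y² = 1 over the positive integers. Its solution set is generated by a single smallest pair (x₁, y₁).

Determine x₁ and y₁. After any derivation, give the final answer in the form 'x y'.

√42 = [6; 2,12, …], period ℓ=2 (even) → k=1
i=0: a=6 ⇒ p=6, q=1
i=1: a=2 ⇒ p=13, q=2
→ (13, 2).  Check: 13²=169, 42·2²=168, difference 1.

13 2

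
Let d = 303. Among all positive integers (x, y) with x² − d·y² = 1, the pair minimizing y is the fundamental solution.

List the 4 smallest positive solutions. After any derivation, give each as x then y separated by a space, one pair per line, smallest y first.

2524 145
12741151 731960
64317327724 3694933935
324673857609601 18652025771920

d=303: √d = [17; 2,2,5,2,2,34] (ℓ=6, even), read p_5/q_5
k=0  a_k=17  p_k/q_k = 17/1
…
k=3  a_k=5  p_k/q_k = 470/27
k=4  a_k=2  p_k/q_k = 1027/59
k=5  a_k=2  p_k/q_k = 2524/145
(x₁, y₁) = (2524, 145);  2524² − 303·145² = 1 ✓
n=2: (2524,145)∘(2524,145) = (2524·2524+303·145·145, 2524·145+145·2524) = (12741151,731960)
n=3: (12741151,731960)∘(2524,145) = (2524·12741151+303·145·731960, 2524·731960+145·12741151) = (64317327724,3694933935)
n=4: (64317327724,3694933935)∘(2524,145) = (2524·64317327724+303·145·3694933935, 2524·3694933935+145·64317327724) = (324673857609601,18652025771920)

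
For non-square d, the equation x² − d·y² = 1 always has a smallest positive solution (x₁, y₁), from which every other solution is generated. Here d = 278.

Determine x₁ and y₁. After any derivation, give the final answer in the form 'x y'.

2501 150

[16; 1,2,16,2,1,32] for √278; ℓ=6 ⇒ convergent index 5
a_0=16:  p_0=16·1+0=16,  q_0=16·0+1=1
a_1=1:  p_1=1·16+1=17,  q_1=1·1+0=1
…
a_4=2:  p_4=2·817+50=1684,  q_4=2·49+3=101
a_5=1:  p_5=1·1684+817=2501,  q_5=1·101+49=150
fundamental: x₁=2501, y₁=150  (since 6255001 − 278·22500 = 1)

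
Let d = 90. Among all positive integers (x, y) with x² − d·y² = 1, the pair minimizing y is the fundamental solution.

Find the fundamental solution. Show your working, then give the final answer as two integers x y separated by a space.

19 2

√90 → a₀=9, period (2,18); ℓ=2 even so k=1
step 0: (9, 1)  from 9·(1,0) + (0,1)
step 1: (19, 2)  from 2·(9,1) + (1,0)
fundamental: x₁=19, y₁=2  (since 361 − 90·4 = 1)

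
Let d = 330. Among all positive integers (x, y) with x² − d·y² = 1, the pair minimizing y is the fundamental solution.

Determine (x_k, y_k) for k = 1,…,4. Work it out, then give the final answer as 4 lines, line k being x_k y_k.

109 6
23761 1308
5179789 285138
1129170241 62158776

d=330: √d = [18; 6,36] (ℓ=2, even), read p_1/q_1
step 0: (18, 1)  from 18·(1,0) + (0,1)
step 1: (109, 6)  from 6·(18,1) + (1,0)
fundamental: x₁=109, y₁=6  (since 11881 − 330·36 = 1)
(109+6√330)^2 = 23761 + 1308√330
(109+6√330)^3 = 5179789 + 285138√330
(109+6√330)^4 = 1129170241 + 62158776√330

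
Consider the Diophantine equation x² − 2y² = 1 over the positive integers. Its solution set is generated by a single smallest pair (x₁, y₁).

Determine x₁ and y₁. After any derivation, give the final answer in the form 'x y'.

3 2

√2 = [1; 2, …], period ℓ=1 (odd) → k=1
k=0  a_k=1  p_k/q_k = 1/1
k=1  a_k=2  p_k/q_k = 3/2
→ (3, 2).  Check: 3²=9, 2·2²=8, difference 1.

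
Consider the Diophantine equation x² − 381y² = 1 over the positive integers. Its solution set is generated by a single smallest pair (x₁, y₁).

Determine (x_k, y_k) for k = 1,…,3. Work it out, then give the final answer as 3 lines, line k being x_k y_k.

1015 52
2060449 105560
4182710455 214286748

√381 = [19; 1,1,12,1,1,38, …], period ℓ=6 (even) → k=5
i=0: a=19 ⇒ p=19, q=1
…
i=2: a=1 ⇒ p=39, q=2
…
i=4: a=1 ⇒ p=527, q=27
i=5: a=1 ⇒ p=1015, q=52
fundamental: x₁=1015, y₁=52  (since 1030225 − 381·2704 = 1)
n=2: (1015,52)∘(1015,52) = (1015·1015+381·52·52, 1015·52+52·1015) = (2060449,105560)
n=3: (2060449,105560)∘(1015,52) = (1015·2060449+381·52·105560, 1015·105560+52·2060449) = (4182710455,214286748)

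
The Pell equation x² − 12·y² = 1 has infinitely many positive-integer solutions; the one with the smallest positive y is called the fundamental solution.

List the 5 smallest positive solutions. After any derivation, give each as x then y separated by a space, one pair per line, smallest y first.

[3; 2,6] for √12; ℓ=2 ⇒ convergent index 1
i=0: a=3 ⇒ p=3, q=1
i=1: a=2 ⇒ p=7, q=2
(x₁, y₁) = (7, 2);  7² − 12·2² = 1 ✓
k=2:  x_2 = 7·7+12·2·2 = 97,  y_2 = 7·2+2·7 = 28
k=3:  x_3 = 7·97+12·2·28 = 1351,  y_3 = 7·28+2·97 = 390
k=4:  x_4 = 7·1351+12·2·390 = 18817,  y_4 = 7·390+2·1351 = 5432
k=5:  x_5 = 7·18817+12·2·5432 = 262087,  y_5 = 7·5432+2·18817 = 75658

7 2
97 28
1351 390
18817 5432
262087 75658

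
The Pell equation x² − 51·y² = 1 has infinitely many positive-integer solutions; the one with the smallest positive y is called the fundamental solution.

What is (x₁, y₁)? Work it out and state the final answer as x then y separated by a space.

√51 = [7; 7,14, …], period ℓ=2 (even) → k=1
step 0: (7, 1)  from 7·(1,0) + (0,1)
step 1: (50, 7)  from 7·(7,1) + (1,0)
fundamental: x₁=50, y₁=7  (since 2500 − 51·49 = 1)

50 7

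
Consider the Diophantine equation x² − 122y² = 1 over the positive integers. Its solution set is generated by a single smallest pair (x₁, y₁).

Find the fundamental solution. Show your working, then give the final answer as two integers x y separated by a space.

[11; 22] for √122; ℓ=1 ⇒ convergent index 1
i=0: a=11 ⇒ p=11, q=1
i=1: a=22 ⇒ p=243, q=22
fundamental: x₁=243, y₁=22  (since 59049 − 122·484 = 1)

243 22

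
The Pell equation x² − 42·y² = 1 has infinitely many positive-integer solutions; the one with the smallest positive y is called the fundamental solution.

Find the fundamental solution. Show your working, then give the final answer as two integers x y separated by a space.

[6; 2,12] for √42; ℓ=2 ⇒ convergent index 1
k=0  a_k=6  p_k/q_k = 6/1
k=1  a_k=2  p_k/q_k = 13/2
→ (13, 2).  Check: 13²=169, 42·2²=168, difference 1.

13 2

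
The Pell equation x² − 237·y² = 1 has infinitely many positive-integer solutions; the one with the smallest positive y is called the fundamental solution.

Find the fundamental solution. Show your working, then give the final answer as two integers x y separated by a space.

d=237: √d = [15; 2,1,1,7,10,7,1,1,2,30] (ℓ=10, even), read p_9/q_9
a_0=15:  p_0=15·1+0=15,  q_0=15·0+1=1
a_1=2:  p_1=2·15+1=31,  q_1=2·1+0=2
a_2=1:  p_2=1·31+15=46,  q_2=1·2+1=3
a_3=1:  p_3=1·46+31=77,  q_3=1·3+2=5
a_4=7:  p_4=7·77+46=585,  q_4=7·5+3=38
a_5=10:  p_5=10·585+77=5927,  q_5=10·38+5=385
a_6=7:  p_6=7·5927+585=42074,  q_6=7·385+38=2733
a_7=1:  p_7=1·42074+5927=48001,  q_7=1·2733+385=3118
a_8=1:  p_8=1·48001+42074=90075,  q_8=1·3118+2733=5851
a_9=2:  p_9=2·90075+48001=228151,  q_9=2·5851+3118=14820
fundamental: x₁=228151, y₁=14820  (since 52052878801 − 237·219632400 = 1)

228151 14820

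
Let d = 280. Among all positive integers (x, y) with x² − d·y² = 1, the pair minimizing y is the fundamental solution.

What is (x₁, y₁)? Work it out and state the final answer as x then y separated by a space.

√280 → a₀=16, period (1,2,1,2,1,32); ℓ=6 even so k=5
i=0: a=16 ⇒ p=16, q=1
…
i=4: a=2 ⇒ p=184, q=11
i=5: a=1 ⇒ p=251, q=15
→ (251, 15).  Check: 251²=63001, 280·15²=63000, difference 1.

251 15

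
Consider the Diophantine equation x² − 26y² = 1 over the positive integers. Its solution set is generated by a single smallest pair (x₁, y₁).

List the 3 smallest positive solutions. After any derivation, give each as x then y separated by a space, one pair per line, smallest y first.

√26 → a₀=5, period (10); ℓ=1 odd so k=1
k=0  a_k=5  p_k/q_k = 5/1
k=1  a_k=10  p_k/q_k = 51/10
(x₁, y₁) = (51, 10);  51² − 26·10² = 1 ✓
(x_2, y_2) = (51·51 + 26·10·10, 51·10 + 10·51) = (5201, 1020)
(x_3, y_3) = (51·5201 + 26·10·1020, 51·1020 + 10·5201) = (530451, 104030)

51 10
5201 1020
530451 104030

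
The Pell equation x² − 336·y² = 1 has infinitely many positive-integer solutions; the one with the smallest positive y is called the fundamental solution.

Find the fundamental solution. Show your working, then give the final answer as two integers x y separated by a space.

[18; 3,36] for √336; ℓ=2 ⇒ convergent index 1
i=0: a=18 ⇒ p=18, q=1
i=1: a=3 ⇒ p=55, q=3
→ (55, 3).  Check: 55²=3025, 336·3²=3024, difference 1.

55 3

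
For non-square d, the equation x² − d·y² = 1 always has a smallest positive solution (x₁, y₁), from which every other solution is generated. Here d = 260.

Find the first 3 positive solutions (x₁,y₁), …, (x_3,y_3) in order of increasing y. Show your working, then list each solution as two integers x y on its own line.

129 8
33281 2064
8586369 532504

√260 = [16; 8,32, …], period ℓ=2 (even) → k=1
k=0  a_k=16  p_k/q_k = 16/1
k=1  a_k=8  p_k/q_k = 129/8
→ (129, 8).  Check: 129²=16641, 260·8²=16640, difference 1.
n=2: (129,8)∘(129,8) = (129·129+260·8·8, 129·8+8·129) = (33281,2064)
n=3: (33281,2064)∘(129,8) = (129·33281+260·8·2064, 129·2064+8·33281) = (8586369,532504)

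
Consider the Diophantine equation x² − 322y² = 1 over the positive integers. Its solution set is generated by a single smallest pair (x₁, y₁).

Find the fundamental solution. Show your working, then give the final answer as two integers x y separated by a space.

323 18

[17; 1,16,1,34] for √322; ℓ=4 ⇒ convergent index 3
a_0=17:  p_0=17·1+0=17,  q_0=17·0+1=1
a_1=1:  p_1=1·17+1=18,  q_1=1·1+0=1
a_2=16:  p_2=16·18+17=305,  q_2=16·1+1=17
a_3=1:  p_3=1·305+18=323,  q_3=1·17+1=18
→ (323, 18).  Check: 323²=104329, 322·18²=104328, difference 1.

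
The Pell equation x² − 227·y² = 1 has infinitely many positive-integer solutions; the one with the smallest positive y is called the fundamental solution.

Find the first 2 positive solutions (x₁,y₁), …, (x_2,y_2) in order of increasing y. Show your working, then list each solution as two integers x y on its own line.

[15; 15,30] for √227; ℓ=2 ⇒ convergent index 1
k=0  a_k=15  p_k/q_k = 15/1
k=1  a_k=15  p_k/q_k = 226/15
(x₁, y₁) = (226, 15);  226² − 227·15² = 1 ✓
(226+15√227)^2 = 102151 + 6780√227

226 15
102151 6780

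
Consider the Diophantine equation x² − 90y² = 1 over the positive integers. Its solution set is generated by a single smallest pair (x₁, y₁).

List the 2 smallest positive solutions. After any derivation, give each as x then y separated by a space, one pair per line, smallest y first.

d=90: √d = [9; 2,18] (ℓ=2, even), read p_1/q_1
i=0: a=9 ⇒ p=9, q=1
i=1: a=2 ⇒ p=19, q=2
(x₁, y₁) = (19, 2);  19² − 90·2² = 1 ✓
n=2: (19,2)∘(19,2) = (19·19+90·2·2, 19·2+2·19) = (721,76)

19 2
721 76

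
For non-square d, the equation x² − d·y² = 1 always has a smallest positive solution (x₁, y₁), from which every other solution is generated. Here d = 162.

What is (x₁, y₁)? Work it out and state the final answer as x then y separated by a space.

√162 = [12; 1,2,1,2,12,2,1,2,1,24, …], period ℓ=10 (even) → k=9
k=0  a_k=12  p_k/q_k = 12/1
k=1  a_k=1  p_k/q_k = 13/1
…
k=3  a_k=1  p_k/q_k = 51/4
k=4  a_k=2  p_k/q_k = 140/11
…
k=6  a_k=2  p_k/q_k = 3602/283
k=7  a_k=1  p_k/q_k = 5333/419
k=8  a_k=2  p_k/q_k = 14268/1121
k=9  a_k=1  p_k/q_k = 19601/1540
→ (19601, 1540).  Check: 19601²=384199201, 162·1540²=384199200, difference 1.

19601 1540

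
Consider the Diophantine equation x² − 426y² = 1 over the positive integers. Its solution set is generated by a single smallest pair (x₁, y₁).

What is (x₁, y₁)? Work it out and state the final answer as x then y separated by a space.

88751 4300

d=426: √d = [20; 1,1,1,3,2,6,2,3,1,1,1,40] (ℓ=12, even), read p_11/q_11
step 0: (20, 1)  from 20·(1,0) + (0,1)
step 1: (21, 1)  from 1·(20,1) + (1,0)
…
step 3: (62, 3)  from 1·(41,2) + (21,1)
…
step 9: (31971, 1549)  from 1·(24809,1202) + (7162,347)
step 10: (56780, 2751)  from 1·(31971,1549) + (24809,1202)
step 11: (88751, 4300)  from 1·(56780,2751) + (31971,1549)
fundamental: x₁=88751, y₁=4300  (since 7876740001 − 426·18490000 = 1)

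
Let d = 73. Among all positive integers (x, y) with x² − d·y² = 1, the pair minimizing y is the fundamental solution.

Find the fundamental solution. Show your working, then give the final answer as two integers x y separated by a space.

√73 → a₀=8, period (1,1,5,5,1,1,16); ℓ=7 odd so k=13
k=0  a_k=8  p_k/q_k = 8/1
k=1  a_k=1  p_k/q_k = 9/1
…
k=3  a_k=5  p_k/q_k = 94/11
k=4  a_k=5  p_k/q_k = 487/57
k=5  a_k=1  p_k/q_k = 581/68
…
k=7  a_k=16  p_k/q_k = 17669/2068
k=8  a_k=1  p_k/q_k = 18737/2193
k=9  a_k=1  p_k/q_k = 36406/4261
k=10  a_k=5  p_k/q_k = 200767/23498
…
k=12  a_k=1  p_k/q_k = 1241008/145249
k=13  a_k=1  p_k/q_k = 2281249/267000
→ (2281249, 267000).  Check: 2281249²=5204097000001, 73·267000²=5204097000000, difference 1.

2281249 267000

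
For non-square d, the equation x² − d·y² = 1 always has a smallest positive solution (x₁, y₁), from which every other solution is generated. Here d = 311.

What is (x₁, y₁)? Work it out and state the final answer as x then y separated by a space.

16883880 957397

√311 → a₀=17, period (1,1,1,2,1,…,1,1,34); ℓ=16 even so k=15
a_0=17:  p_0=17·1+0=17,  q_0=17·0+1=1
a_1=1:  p_1=1·17+1=18,  q_1=1·1+0=1
…
a_10=6:  p_10=6·217583+71158=1376656,  q_10=6·12338+4035=78063
…
a_12=2:  p_12=2·1594239+1376656=4565134,  q_12=2·90401+78063=258865
a_13=1:  p_13=1·4565134+1594239=6159373,  q_13=1·258865+90401=349266
a_14=1:  p_14=1·6159373+4565134=10724507,  q_14=1·349266+258865=608131
a_15=1:  p_15=1·10724507+6159373=16883880,  q_15=1·608131+349266=957397
fundamental: x₁=16883880, y₁=957397  (since 285065403854400 − 311·916609015609 = 1)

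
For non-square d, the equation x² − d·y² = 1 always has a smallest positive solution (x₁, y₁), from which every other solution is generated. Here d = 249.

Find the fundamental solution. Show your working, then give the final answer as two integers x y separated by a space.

8553815 542076

d=249: √d = [15; 1,3,1,1,5,…,3,1,30] (ℓ=16, even), read p_15/q_15
i=0: a=15 ⇒ p=15, q=1
i=1: a=1 ⇒ p=16, q=1
…
i=3: a=1 ⇒ p=79, q=5
i=4: a=1 ⇒ p=142, q=9
i=5: a=5 ⇒ p=789, q=50
i=6: a=1 ⇒ p=931, q=59
i=7: a=3 ⇒ p=3582, q=227
i=8: a=10 ⇒ p=36751, q=2329
i=9: a=3 ⇒ p=113835, q=7214
i=10: a=1 ⇒ p=150586, q=9543
i=11: a=5 ⇒ p=866765, q=54929
i=12: a=1 ⇒ p=1017351, q=64472
…
i=14: a=3 ⇒ p=6669699, q=422675
i=15: a=1 ⇒ p=8553815, q=542076
→ (8553815, 542076).  Check: 8553815²=73167751054225, 249·542076²=73167751054224, difference 1.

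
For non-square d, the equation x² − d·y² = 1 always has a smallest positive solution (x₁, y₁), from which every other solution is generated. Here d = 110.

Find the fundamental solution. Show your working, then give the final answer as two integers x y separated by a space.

√110 = [10; 2,20, …], period ℓ=2 (even) → k=1
k=0  a_k=10  p_k/q_k = 10/1
k=1  a_k=2  p_k/q_k = 21/2
fundamental: x₁=21, y₁=2  (since 441 − 110·4 = 1)

21 2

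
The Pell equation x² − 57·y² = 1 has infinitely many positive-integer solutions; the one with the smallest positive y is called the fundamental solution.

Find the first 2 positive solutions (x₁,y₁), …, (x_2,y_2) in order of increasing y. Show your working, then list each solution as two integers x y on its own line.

√57 = [7; 1,1,4,1,1,14, …], period ℓ=6 (even) → k=5
a_0=7:  p_0=7·1+0=7,  q_0=7·0+1=1
a_1=1:  p_1=1·7+1=8,  q_1=1·1+0=1
…
a_4=1:  p_4=1·68+15=83,  q_4=1·9+2=11
a_5=1:  p_5=1·83+68=151,  q_5=1·11+9=20
→ (151, 20).  Check: 151²=22801, 57·20²=22800, difference 1.
k=2:  x_2 = 151·151+57·20·20 = 45601,  y_2 = 151·20+20·151 = 6040

151 20
45601 6040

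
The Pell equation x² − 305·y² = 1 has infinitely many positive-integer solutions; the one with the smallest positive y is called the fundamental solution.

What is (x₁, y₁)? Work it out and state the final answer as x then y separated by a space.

489 28

d=305: √d = [17; 2,6,2,34] (ℓ=4, even), read p_3/q_3
a_0=17:  p_0=17·1+0=17,  q_0=17·0+1=1
…
a_2=6:  p_2=6·35+17=227,  q_2=6·2+1=13
a_3=2:  p_3=2·227+35=489,  q_3=2·13+2=28
fundamental: x₁=489, y₁=28  (since 239121 − 305·784 = 1)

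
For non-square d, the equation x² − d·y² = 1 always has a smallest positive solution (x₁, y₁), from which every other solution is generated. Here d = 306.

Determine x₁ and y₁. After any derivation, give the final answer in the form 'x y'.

35 2

[17; 2,34] for √306; ℓ=2 ⇒ convergent index 1
a_0=17:  p_0=17·1+0=17,  q_0=17·0+1=1
a_1=2:  p_1=2·17+1=35,  q_1=2·1+0=2
→ (35, 2).  Check: 35²=1225, 306·2²=1224, difference 1.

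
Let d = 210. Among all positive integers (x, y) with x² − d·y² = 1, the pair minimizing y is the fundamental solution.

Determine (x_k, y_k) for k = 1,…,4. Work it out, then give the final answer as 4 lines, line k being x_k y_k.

29 2
1681 116
97469 6726
5651521 389992

[14; 2,28] for √210; ℓ=2 ⇒ convergent index 1
step 0: (14, 1)  from 14·(1,0) + (0,1)
step 1: (29, 2)  from 2·(14,1) + (1,0)
fundamental: x₁=29, y₁=2  (since 841 − 210·4 = 1)
(29+2√210)^2 = 1681 + 116√210
(29+2√210)^3 = 97469 + 6726√210
(29+2√210)^4 = 5651521 + 389992√210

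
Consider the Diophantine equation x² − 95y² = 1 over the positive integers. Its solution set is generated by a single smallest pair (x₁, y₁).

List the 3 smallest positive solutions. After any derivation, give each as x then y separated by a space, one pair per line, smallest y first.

39 4
3041 312
237159 24332

[9; 1,2,1,18] for √95; ℓ=4 ⇒ convergent index 3
step 0: (9, 1)  from 9·(1,0) + (0,1)
step 1: (10, 1)  from 1·(9,1) + (1,0)
step 2: (29, 3)  from 2·(10,1) + (9,1)
step 3: (39, 4)  from 1·(29,3) + (10,1)
→ (39, 4).  Check: 39²=1521, 95·4²=1520, difference 1.
(39+4√95)^2 = 3041 + 312√95
(39+4√95)^3 = 237159 + 24332√95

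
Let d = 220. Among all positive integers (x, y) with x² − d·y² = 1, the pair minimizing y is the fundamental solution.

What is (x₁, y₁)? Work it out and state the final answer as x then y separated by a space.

89 6

√220 = [14; 1,4,1,28, …], period ℓ=4 (even) → k=3
i=0: a=14 ⇒ p=14, q=1
i=1: a=1 ⇒ p=15, q=1
i=2: a=4 ⇒ p=74, q=5
i=3: a=1 ⇒ p=89, q=6
→ (89, 6).  Check: 89²=7921, 220·6²=7920, difference 1.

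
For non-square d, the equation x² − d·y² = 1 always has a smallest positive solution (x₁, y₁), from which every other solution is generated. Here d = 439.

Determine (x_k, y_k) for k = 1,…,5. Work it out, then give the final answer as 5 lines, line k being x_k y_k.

440 21
387199 18480
340734680 16262379
299846131201 14310875040
263864254722200 12593553772821

√439 = [20; 1,19,1,40, …], period ℓ=4 (even) → k=3
i=0: a=20 ⇒ p=20, q=1
i=1: a=1 ⇒ p=21, q=1
i=2: a=19 ⇒ p=419, q=20
i=3: a=1 ⇒ p=440, q=21
→ (440, 21).  Check: 440²=193600, 439·21²=193599, difference 1.
k=2:  x_2 = 440·440+439·21·21 = 387199,  y_2 = 440·21+21·440 = 18480
k=3:  x_3 = 440·387199+439·21·18480 = 340734680,  y_3 = 440·18480+21·387199 = 16262379
k=4:  x_4 = 440·340734680+439·21·16262379 = 299846131201,  y_4 = 440·16262379+21·340734680 = 14310875040
k=5:  x_5 = 440·299846131201+439·21·14310875040 = 263864254722200,  y_5 = 440·14310875040+21·299846131201 = 12593553772821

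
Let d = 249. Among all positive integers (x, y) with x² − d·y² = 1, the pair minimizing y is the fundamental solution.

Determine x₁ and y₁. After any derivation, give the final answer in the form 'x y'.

[15; 1,3,1,1,5,…,3,1,30] for √249; ℓ=16 ⇒ convergent index 15
k=0  a_k=15  p_k/q_k = 15/1
k=1  a_k=1  p_k/q_k = 16/1
k=2  a_k=3  p_k/q_k = 63/4
k=3  a_k=1  p_k/q_k = 79/5
…
k=5  a_k=5  p_k/q_k = 789/50
k=6  a_k=1  p_k/q_k = 931/59
…
k=8  a_k=10  p_k/q_k = 36751/2329
k=9  a_k=3  p_k/q_k = 113835/7214
…
k=11  a_k=5  p_k/q_k = 866765/54929
k=12  a_k=1  p_k/q_k = 1017351/64472
k=13  a_k=1  p_k/q_k = 1884116/119401
k=14  a_k=3  p_k/q_k = 6669699/422675
k=15  a_k=1  p_k/q_k = 8553815/542076
(x₁, y₁) = (8553815, 542076);  8553815² − 249·542076² = 1 ✓

8553815 542076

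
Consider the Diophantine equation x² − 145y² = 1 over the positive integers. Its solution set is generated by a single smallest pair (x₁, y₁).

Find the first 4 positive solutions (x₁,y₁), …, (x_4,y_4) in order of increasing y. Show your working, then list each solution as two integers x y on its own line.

√145 → a₀=12, period (24); ℓ=1 odd so k=1
step 0: (12, 1)  from 12·(1,0) + (0,1)
step 1: (289, 24)  from 24·(12,1) + (1,0)
→ (289, 24).  Check: 289²=83521, 145·24²=83520, difference 1.
(289+24√145)^2 = 167041 + 13872√145
(289+24√145)^3 = 96549409 + 8017992√145
(289+24√145)^4 = 55805391361 + 4634385504√145

289 24
167041 13872
96549409 8017992
55805391361 4634385504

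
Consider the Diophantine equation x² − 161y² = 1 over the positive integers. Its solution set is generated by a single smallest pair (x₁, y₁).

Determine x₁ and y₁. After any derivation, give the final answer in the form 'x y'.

11775 928

√161 → a₀=12, period (1,2,4,1,2,1,4,2,1,24); ℓ=10 even so k=9
a_0=12:  p_0=12·1+0=12,  q_0=12·0+1=1
…
a_3=4:  p_3=4·38+13=165,  q_3=4·3+1=13
a_4=1:  p_4=1·165+38=203,  q_4=1·13+3=16
…
a_6=1:  p_6=1·571+203=774,  q_6=1·45+16=61
a_7=4:  p_7=4·774+571=3667,  q_7=4·61+45=289
a_8=2:  p_8=2·3667+774=8108,  q_8=2·289+61=639
a_9=1:  p_9=1·8108+3667=11775,  q_9=1·639+289=928
fundamental: x₁=11775, y₁=928  (since 138650625 − 161·861184 = 1)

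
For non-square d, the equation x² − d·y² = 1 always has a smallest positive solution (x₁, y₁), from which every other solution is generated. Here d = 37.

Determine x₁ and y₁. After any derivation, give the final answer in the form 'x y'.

73 12

[6; 12] for √37; ℓ=1 ⇒ convergent index 1
k=0  a_k=6  p_k/q_k = 6/1
k=1  a_k=12  p_k/q_k = 73/12
→ (73, 12).  Check: 73²=5329, 37·12²=5328, difference 1.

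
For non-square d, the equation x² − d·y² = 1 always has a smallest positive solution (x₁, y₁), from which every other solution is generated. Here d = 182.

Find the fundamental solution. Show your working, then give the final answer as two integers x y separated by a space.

[13; 2,26] for √182; ℓ=2 ⇒ convergent index 1
i=0: a=13 ⇒ p=13, q=1
i=1: a=2 ⇒ p=27, q=2
→ (27, 2).  Check: 27²=729, 182·2²=728, difference 1.

27 2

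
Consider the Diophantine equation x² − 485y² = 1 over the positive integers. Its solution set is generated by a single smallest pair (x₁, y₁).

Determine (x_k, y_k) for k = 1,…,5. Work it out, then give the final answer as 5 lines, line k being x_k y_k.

969 44
1877921 85272
3639409929 165257092
7053174564481 320268159024
13669048666554249 620679526931420

√485 = [22; 44, …], period ℓ=1 (odd) → k=1
k=0  a_k=22  p_k/q_k = 22/1
k=1  a_k=44  p_k/q_k = 969/44
→ (969, 44).  Check: 969²=938961, 485·44²=938960, difference 1.
k=2:  x_2 = 969·969+485·44·44 = 1877921,  y_2 = 969·44+44·969 = 85272
k=3:  x_3 = 969·1877921+485·44·85272 = 3639409929,  y_3 = 969·85272+44·1877921 = 165257092
k=4:  x_4 = 969·3639409929+485·44·165257092 = 7053174564481,  y_4 = 969·165257092+44·3639409929 = 320268159024
k=5:  x_5 = 969·7053174564481+485·44·320268159024 = 13669048666554249,  y_5 = 969·320268159024+44·7053174564481 = 620679526931420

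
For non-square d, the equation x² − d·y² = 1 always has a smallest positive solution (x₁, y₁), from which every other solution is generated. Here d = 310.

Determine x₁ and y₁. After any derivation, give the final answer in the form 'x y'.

√310 = [17; 1,1,1,1,5,…,1,1,34, …], period ℓ=16 (even) → k=15
i=0: a=17 ⇒ p=17, q=1
i=1: a=1 ⇒ p=18, q=1
…
i=8: a=2 ⇒ p=5687, q=323
…
i=12: a=1 ⇒ p=181315, q=10298
…
i=14: a=1 ⇒ p=515017, q=29251
i=15: a=1 ⇒ p=848719, q=48204
(x₁, y₁) = (848719, 48204);  848719² − 310·48204² = 1 ✓

848719 48204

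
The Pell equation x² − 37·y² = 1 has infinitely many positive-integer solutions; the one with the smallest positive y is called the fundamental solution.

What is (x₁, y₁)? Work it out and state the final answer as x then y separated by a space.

73 12

[6; 12] for √37; ℓ=1 ⇒ convergent index 1
k=0  a_k=6  p_k/q_k = 6/1
k=1  a_k=12  p_k/q_k = 73/12
(x₁, y₁) = (73, 12);  73² − 37·12² = 1 ✓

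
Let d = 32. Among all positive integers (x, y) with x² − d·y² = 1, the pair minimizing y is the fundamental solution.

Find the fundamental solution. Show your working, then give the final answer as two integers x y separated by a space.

17 3

√32 → a₀=5, period (1,1,1,10); ℓ=4 even so k=3
k=0  a_k=5  p_k/q_k = 5/1
…
k=2  a_k=1  p_k/q_k = 11/2
k=3  a_k=1  p_k/q_k = 17/3
(x₁, y₁) = (17, 3);  17² − 32·3² = 1 ✓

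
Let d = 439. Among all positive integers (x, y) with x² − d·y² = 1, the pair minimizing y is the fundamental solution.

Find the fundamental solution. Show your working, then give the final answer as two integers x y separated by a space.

440 21

d=439: √d = [20; 1,19,1,40] (ℓ=4, even), read p_3/q_3
i=0: a=20 ⇒ p=20, q=1
i=1: a=1 ⇒ p=21, q=1
i=2: a=19 ⇒ p=419, q=20
i=3: a=1 ⇒ p=440, q=21
(x₁, y₁) = (440, 21);  440² − 439·21² = 1 ✓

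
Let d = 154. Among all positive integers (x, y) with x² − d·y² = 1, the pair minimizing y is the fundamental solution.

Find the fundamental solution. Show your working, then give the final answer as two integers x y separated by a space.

√154 → a₀=12, period (2,2,3,1,2,1,3,2,2,24); ℓ=10 even so k=9
i=0: a=12 ⇒ p=12, q=1
…
i=4: a=1 ⇒ p=273, q=22
i=5: a=2 ⇒ p=757, q=61
i=6: a=1 ⇒ p=1030, q=83
i=7: a=3 ⇒ p=3847, q=310
i=8: a=2 ⇒ p=8724, q=703
i=9: a=2 ⇒ p=21295, q=1716
→ (21295, 1716).  Check: 21295²=453477025, 154·1716²=453477024, difference 1.

21295 1716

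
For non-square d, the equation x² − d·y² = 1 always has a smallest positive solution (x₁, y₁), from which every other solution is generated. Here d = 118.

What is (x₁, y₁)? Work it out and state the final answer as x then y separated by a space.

306917 28254

√118 → a₀=10, period (1,6,3,2,10,2,3,6,1,20); ℓ=10 even so k=9
i=0: a=10 ⇒ p=10, q=1
…
i=4: a=2 ⇒ p=554, q=51
i=5: a=10 ⇒ p=5779, q=532
…
i=8: a=6 ⇒ p=264802, q=24377
i=9: a=1 ⇒ p=306917, q=28254
(x₁, y₁) = (306917, 28254);  306917² − 118·28254² = 1 ✓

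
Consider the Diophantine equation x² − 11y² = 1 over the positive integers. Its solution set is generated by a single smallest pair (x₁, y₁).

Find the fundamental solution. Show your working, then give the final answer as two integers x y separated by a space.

10 3

√11 → a₀=3, period (3,6); ℓ=2 even so k=1
k=0  a_k=3  p_k/q_k = 3/1
k=1  a_k=3  p_k/q_k = 10/3
(x₁, y₁) = (10, 3);  10² − 11·3² = 1 ✓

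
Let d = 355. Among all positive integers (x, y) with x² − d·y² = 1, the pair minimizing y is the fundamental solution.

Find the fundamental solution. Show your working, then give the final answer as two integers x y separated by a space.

954809 50676

d=355: √d = [18; 1,5,3,3,1,6,1,3,3,5,1,36] (ℓ=12, even), read p_11/q_11
i=0: a=18 ⇒ p=18, q=1
i=1: a=1 ⇒ p=19, q=1
…
i=3: a=3 ⇒ p=358, q=19
…
i=9: a=3 ⇒ p=151391, q=8035
i=10: a=5 ⇒ p=803418, q=42641
i=11: a=1 ⇒ p=954809, q=50676
(x₁, y₁) = (954809, 50676);  954809² − 355·50676² = 1 ✓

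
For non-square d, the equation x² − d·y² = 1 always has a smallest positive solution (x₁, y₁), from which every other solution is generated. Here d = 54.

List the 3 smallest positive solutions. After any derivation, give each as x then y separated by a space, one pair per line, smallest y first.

√54 = [7; 2,1,6,1,2,14, …], period ℓ=6 (even) → k=5
i=0: a=7 ⇒ p=7, q=1
i=1: a=2 ⇒ p=15, q=2
i=2: a=1 ⇒ p=22, q=3
…
i=4: a=1 ⇒ p=169, q=23
i=5: a=2 ⇒ p=485, q=66
fundamental: x₁=485, y₁=66  (since 235225 − 54·4356 = 1)
(x_2, y_2) = (485·485 + 54·66·66, 485·66 + 66·485) = (470449, 64020)
(x_3, y_3) = (485·470449 + 54·66·64020, 485·64020 + 66·470449) = (456335045, 62099334)

485 66
470449 64020
456335045 62099334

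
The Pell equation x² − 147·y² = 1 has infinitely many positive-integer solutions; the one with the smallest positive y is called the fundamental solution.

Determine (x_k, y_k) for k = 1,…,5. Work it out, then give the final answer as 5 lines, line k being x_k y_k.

97 8
18817 1552
3650401 301080
708158977 58407968
137379191137 11330844712

√147 → a₀=12, period (8,24); ℓ=2 even so k=1
i=0: a=12 ⇒ p=12, q=1
i=1: a=8 ⇒ p=97, q=8
→ (97, 8).  Check: 97²=9409, 147·8²=9408, difference 1.
(x_2, y_2) = (97·97 + 147·8·8, 97·8 + 8·97) = (18817, 1552)
(x_3, y_3) = (97·18817 + 147·8·1552, 97·1552 + 8·18817) = (3650401, 301080)
(x_4, y_4) = (97·3650401 + 147·8·301080, 97·301080 + 8·3650401) = (708158977, 58407968)
(x_5, y_5) = (97·708158977 + 147·8·58407968, 97·58407968 + 8·708158977) = (137379191137, 11330844712)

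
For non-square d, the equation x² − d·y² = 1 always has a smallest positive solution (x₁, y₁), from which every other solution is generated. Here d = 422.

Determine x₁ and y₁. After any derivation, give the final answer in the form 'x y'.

7022501 341850

[20; 1,1,5,2,1,…,1,1,40] for √422; ℓ=14 ⇒ convergent index 13
i=0: a=20 ⇒ p=20, q=1
…
i=4: a=2 ⇒ p=493, q=24
i=5: a=1 ⇒ p=719, q=35
…
i=9: a=1 ⇒ p=217526, q=10589
…
i=11: a=5 ⇒ p=3211821, q=156349
i=12: a=1 ⇒ p=3810680, q=185501
i=13: a=1 ⇒ p=7022501, q=341850
fundamental: x₁=7022501, y₁=341850  (since 49315520295001 − 422·116861422500 = 1)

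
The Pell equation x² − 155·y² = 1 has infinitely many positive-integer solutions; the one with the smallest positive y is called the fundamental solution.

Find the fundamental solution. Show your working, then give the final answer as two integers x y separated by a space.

√155 = [12; 2,4,2,24, …], period ℓ=4 (even) → k=3
step 0: (12, 1)  from 12·(1,0) + (0,1)
step 1: (25, 2)  from 2·(12,1) + (1,0)
step 2: (112, 9)  from 4·(25,2) + (12,1)
step 3: (249, 20)  from 2·(112,9) + (25,2)
(x₁, y₁) = (249, 20);  249² − 155·20² = 1 ✓

249 20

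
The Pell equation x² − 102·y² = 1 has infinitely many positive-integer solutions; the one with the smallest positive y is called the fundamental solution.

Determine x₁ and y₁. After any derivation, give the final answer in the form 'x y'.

d=102: √d = [10; 10,20] (ℓ=2, even), read p_1/q_1
step 0: (10, 1)  from 10·(1,0) + (0,1)
step 1: (101, 10)  from 10·(10,1) + (1,0)
→ (101, 10).  Check: 101²=10201, 102·10²=10200, difference 1.

101 10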